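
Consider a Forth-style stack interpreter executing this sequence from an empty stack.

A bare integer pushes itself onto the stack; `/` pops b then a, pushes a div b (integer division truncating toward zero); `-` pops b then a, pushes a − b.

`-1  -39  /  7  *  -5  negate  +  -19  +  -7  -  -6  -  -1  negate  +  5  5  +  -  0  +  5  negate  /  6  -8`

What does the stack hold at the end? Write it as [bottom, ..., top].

-1     → [-1]
-39    → [-1, -39]
/      → [0]
7      → [0, 7]
*      → [0]
-5     → [0, -5]
negate → [0, 5]
+      → [5]
-19    → [5, -19]
+      → [-14]
-7     → [-14, -7]
-      → [-7]
-6     → [-7, -6]
-      → [-1]
-1     → [-1, -1]
negate → [-1, 1]
+      → [0]
5      → [0, 5]
5      → [0, 5, 5]
+      → [0, 10]
-      → [-10]
0      → [-10, 0]
+      → [-10]
5      → [-10, 5]
negate → [-10, -5]
/      → [2]
6      → [2, 6]
-8     → [2, 6, -8]

[2, 6, -8]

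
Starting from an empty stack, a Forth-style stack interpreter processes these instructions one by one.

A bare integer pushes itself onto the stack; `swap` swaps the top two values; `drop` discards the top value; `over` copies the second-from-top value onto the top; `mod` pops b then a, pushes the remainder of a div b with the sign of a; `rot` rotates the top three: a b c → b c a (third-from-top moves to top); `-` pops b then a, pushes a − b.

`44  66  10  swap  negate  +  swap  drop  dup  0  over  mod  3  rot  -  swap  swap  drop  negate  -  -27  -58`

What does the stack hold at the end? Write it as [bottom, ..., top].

44      44
66      44 66
10      44 66 10
swap    44 10 66
negate  44 10 -66
+       44 -56
swap    -56 44
drop    -56
dup     -56 -56
0       -56 -56 0
over    -56 -56 0 -56
mod     -56 -56 0
3       -56 -56 0 3
rot     -56 0 3 -56
-       -56 0 59
swap    -56 59 0
swap    -56 0 59
drop    -56 0
negate  -56 0
-       -56
-27     -56 -27
-58     -56 -27 -58

[-56, -27, -58]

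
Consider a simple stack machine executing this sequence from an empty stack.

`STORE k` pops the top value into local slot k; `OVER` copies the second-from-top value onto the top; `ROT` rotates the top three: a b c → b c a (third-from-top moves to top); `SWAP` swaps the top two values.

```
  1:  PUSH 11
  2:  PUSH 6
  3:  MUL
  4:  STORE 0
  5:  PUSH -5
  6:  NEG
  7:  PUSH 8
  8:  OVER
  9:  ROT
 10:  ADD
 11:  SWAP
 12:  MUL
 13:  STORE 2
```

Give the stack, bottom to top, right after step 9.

[8, 5, 5]

PUSH 11 -> [11]
PUSH 6  -> [11, 6]
MUL     -> [66]
STORE 0 -> []
PUSH -5 -> [-5]
NEG     -> [5]
PUSH 8  -> [5, 8]
OVER    -> [5, 8, 5]
ROT     -> [8, 5, 5]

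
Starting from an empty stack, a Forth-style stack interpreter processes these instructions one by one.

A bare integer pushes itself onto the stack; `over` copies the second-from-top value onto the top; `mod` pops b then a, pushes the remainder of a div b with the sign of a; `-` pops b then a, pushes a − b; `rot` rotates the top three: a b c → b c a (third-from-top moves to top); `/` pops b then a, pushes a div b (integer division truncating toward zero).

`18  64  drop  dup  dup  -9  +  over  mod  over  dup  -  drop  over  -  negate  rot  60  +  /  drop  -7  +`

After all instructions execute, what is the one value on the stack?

18     -> [18]
64     -> [18, 64]
drop   -> [18]
dup    -> [18, 18]
dup    -> [18, 18, 18]
-9     -> [18, 18, 18, -9]
+      -> [18, 18, 9]
over   -> [18, 18, 9, 18]
mod    -> [18, 18, 9]
over   -> [18, 18, 9, 18]
dup    -> [18, 18, 9, 18, 18]
-      -> [18, 18, 9, 0]
drop   -> [18, 18, 9]
over   -> [18, 18, 9, 18]
-      -> [18, 18, -9]
negate -> [18, 18, 9]
rot    -> [18, 9, 18]
60     -> [18, 9, 18, 60]
+      -> [18, 9, 78]
/      -> [18, 0]
drop   -> [18]
-7     -> [18, -7]
+      -> [11]

11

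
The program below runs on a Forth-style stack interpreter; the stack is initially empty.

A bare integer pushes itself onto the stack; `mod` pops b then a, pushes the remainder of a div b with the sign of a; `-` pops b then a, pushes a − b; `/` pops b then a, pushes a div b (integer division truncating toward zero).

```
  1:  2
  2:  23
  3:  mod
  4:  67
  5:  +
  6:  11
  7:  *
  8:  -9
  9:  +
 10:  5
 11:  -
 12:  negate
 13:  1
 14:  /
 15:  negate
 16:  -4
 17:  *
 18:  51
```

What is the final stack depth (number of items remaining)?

2

2       [2]
23      [2, 23]
mod     [2]
67      [2, 67]
+       [69]
11      [69, 11]
*       [759]
-9      [759, -9]
+       [750]
5       [750, 5]
-       [745]
negate  [-745]
1       [-745, 1]
/       [-745]
negate  [745]
-4      [745, -4]
*       [-2980]
51      [-2980, 51]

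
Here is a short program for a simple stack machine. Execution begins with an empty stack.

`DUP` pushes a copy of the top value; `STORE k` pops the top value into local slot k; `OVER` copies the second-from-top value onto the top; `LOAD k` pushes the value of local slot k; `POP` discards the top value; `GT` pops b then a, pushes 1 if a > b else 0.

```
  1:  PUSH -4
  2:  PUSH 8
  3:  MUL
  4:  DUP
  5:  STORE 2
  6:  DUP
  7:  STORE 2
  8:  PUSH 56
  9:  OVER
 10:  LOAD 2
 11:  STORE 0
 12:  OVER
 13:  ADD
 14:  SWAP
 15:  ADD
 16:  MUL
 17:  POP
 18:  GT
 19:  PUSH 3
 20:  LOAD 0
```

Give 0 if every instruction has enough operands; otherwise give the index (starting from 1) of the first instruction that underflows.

18

PUSH -4 : -4
PUSH 8  : -4 8
MUL     : -32
DUP     : -32 -32
STORE 2 : -32
DUP     : -32 -32
STORE 2 : -32
PUSH 56 : -32 56
OVER    : -32 56 -32
LOAD 2  : -32 56 -32 -32
STORE 0 : -32 56 -32
OVER    : -32 56 -32 56
ADD     : -32 56 24
SWAP    : -32 24 56
ADD     : -32 80
MUL     : -2560
POP     : (empty)
GT  — needs 2 operands, stack has 0 → underflow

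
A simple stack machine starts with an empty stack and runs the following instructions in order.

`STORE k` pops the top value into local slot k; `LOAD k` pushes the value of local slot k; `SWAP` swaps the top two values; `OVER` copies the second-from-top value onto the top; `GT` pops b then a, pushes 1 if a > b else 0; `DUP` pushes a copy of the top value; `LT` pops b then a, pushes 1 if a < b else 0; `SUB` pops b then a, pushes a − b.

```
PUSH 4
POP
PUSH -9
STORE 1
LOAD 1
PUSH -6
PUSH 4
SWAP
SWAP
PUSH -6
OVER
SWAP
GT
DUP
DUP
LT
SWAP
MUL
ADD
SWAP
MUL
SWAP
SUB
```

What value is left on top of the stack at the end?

PUSH 4   [4]
POP      []
PUSH -9  [-9]
STORE 1  []
LOAD 1   [-9]
PUSH -6  [-9, -6]
PUSH 4   [-9, -6, 4]
SWAP     [-9, 4, -6]
SWAP     [-9, -6, 4]
PUSH -6  [-9, -6, 4, -6]
OVER     [-9, -6, 4, -6, 4]
SWAP     [-9, -6, 4, 4, -6]
GT       [-9, -6, 4, 1]
DUP      [-9, -6, 4, 1, 1]
DUP      [-9, -6, 4, 1, 1, 1]
LT       [-9, -6, 4, 1, 0]
SWAP     [-9, -6, 4, 0, 1]
MUL      [-9, -6, 4, 0]
ADD      [-9, -6, 4]
SWAP     [-9, 4, -6]
MUL      [-9, -24]
SWAP     [-24, -9]
SUB      [-15]

-15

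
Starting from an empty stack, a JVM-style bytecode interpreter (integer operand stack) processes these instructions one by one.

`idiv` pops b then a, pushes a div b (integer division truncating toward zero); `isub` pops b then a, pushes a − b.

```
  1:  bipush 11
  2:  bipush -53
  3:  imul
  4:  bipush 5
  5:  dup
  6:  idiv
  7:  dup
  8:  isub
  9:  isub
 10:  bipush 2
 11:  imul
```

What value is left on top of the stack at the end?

-1166

bipush 11  → [11]
bipush -53 → [11, -53]
imul       → [-583]
bipush 5   → [-583, 5]
dup        → [-583, 5, 5]
idiv       → [-583, 1]
dup        → [-583, 1, 1]
isub       → [-583, 0]
isub       → [-583]
bipush 2   → [-583, 2]
imul       → [-1166]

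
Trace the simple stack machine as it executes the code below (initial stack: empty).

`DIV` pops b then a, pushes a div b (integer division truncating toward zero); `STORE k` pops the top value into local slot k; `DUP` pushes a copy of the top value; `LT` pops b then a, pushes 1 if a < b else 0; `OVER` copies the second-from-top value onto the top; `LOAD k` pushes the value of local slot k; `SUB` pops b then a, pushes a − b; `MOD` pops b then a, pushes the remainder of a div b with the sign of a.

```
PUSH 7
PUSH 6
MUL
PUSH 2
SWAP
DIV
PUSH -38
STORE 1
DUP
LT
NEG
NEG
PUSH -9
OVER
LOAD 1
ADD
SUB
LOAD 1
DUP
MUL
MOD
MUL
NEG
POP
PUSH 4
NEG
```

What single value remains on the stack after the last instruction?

PUSH 7   : 7
PUSH 6   : 7 6
MUL      : 42
PUSH 2   : 42 2
SWAP     : 2 42
DIV      : 0
PUSH -38 : 0 -38
STORE 1  : 0
DUP      : 0 0
LT       : 0
NEG      : 0
NEG      : 0
PUSH -9  : 0 -9
OVER     : 0 -9 0
LOAD 1   : 0 -9 0 -38
ADD      : 0 -9 -38
SUB      : 0 29
LOAD 1   : 0 29 -38
DUP      : 0 29 -38 -38
MUL      : 0 29 1444
MOD      : 0 29
MUL      : 0
NEG      : 0
POP      : (empty)
PUSH 4   : 4
NEG      : -4

-4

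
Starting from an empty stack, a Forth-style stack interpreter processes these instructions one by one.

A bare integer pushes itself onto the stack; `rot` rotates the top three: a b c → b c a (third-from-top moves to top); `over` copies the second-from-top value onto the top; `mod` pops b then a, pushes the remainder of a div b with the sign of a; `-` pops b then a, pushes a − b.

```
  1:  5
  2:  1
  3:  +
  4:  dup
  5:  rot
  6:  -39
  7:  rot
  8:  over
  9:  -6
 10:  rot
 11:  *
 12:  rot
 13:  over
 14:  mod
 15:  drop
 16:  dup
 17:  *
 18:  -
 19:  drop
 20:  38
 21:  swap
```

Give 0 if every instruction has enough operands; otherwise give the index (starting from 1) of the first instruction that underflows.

5

5    5
1    5 1
+    6
dup  6 6
rot  — needs 3 operands, stack has 2 → underflow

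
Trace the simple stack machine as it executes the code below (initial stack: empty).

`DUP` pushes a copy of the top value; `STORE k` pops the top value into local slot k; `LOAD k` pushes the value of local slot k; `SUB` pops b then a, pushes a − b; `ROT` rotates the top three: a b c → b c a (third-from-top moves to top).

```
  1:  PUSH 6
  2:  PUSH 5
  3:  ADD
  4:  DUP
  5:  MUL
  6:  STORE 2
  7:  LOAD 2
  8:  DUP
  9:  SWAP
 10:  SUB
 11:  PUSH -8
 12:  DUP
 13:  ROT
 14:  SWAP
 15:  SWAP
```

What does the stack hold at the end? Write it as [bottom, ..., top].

PUSH 6   6
PUSH 5   6 5
ADD      11
DUP      11 11
MUL      121
STORE 2  (empty)
LOAD 2   121
DUP      121 121
SWAP     121 121
SUB      0
PUSH -8  0 -8
DUP      0 -8 -8
ROT      -8 -8 0
SWAP     -8 0 -8
SWAP     -8 -8 0

[-8, -8, 0]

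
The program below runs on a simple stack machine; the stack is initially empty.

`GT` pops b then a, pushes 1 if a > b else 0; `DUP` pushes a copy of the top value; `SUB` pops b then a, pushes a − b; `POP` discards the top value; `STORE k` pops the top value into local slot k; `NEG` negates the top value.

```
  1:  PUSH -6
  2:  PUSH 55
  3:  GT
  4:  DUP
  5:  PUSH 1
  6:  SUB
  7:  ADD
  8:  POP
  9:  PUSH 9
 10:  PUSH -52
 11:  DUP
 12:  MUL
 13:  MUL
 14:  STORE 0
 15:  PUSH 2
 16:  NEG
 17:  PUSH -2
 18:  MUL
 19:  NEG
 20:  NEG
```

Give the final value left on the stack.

4

PUSH -6   -6
PUSH 55   -6 55
GT        0
DUP       0 0
PUSH 1    0 0 1
SUB       0 -1
ADD       -1
POP       (empty)
PUSH 9    9
PUSH -52  9 -52
DUP       9 -52 -52
MUL       9 2704
MUL       24336
STORE 0   (empty)
PUSH 2    2
NEG       -2
PUSH -2   -2 -2
MUL       4
NEG       -4
NEG       4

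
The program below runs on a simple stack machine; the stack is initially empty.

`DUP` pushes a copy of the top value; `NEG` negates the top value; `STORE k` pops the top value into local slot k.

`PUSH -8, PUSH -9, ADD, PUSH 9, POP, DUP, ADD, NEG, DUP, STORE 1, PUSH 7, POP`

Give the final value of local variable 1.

34

PUSH -8 → [-8]
PUSH -9 → [-8, -9]
ADD     → [-17]
PUSH 9  → [-17, 9]
POP     → [-17]
DUP     → [-17, -17]
ADD     → [-34]
NEG     → [34]
DUP     → [34, 34]
STORE 1 → [34]
PUSH 7  → [34, 7]
POP     → [34]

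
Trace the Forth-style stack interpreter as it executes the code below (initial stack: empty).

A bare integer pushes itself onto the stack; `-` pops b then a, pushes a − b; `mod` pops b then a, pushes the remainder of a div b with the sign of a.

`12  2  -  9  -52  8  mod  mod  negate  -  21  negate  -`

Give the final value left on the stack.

12      12
2       12 2
-       10
9       10 9
-52     10 9 -52
8       10 9 -52 8
mod     10 9 -4
mod     10 1
negate  10 -1
-       11
21      11 21
negate  11 -21
-       32

32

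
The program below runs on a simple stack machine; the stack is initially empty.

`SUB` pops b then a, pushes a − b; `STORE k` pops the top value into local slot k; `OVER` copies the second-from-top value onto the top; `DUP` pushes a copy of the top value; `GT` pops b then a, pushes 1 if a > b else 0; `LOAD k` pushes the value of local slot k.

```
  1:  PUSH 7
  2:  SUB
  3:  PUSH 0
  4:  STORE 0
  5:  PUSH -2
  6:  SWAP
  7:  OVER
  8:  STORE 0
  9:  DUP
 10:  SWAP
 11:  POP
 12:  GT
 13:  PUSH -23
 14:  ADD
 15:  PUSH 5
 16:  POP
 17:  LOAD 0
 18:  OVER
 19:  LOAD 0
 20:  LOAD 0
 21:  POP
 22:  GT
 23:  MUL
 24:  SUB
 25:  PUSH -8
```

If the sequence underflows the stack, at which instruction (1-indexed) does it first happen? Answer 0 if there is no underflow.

2

PUSH 7 -> 7
SUB  — needs 2 operands, stack has 1 → underflow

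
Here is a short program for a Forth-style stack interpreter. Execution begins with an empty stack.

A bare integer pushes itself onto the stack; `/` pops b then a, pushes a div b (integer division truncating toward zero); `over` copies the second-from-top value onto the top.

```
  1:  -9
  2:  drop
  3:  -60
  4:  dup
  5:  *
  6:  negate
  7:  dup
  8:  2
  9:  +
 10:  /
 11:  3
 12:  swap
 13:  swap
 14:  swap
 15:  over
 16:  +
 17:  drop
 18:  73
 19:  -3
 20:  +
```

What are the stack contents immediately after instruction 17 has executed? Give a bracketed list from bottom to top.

[3]

-9     → [-9]
drop   → []
-60    → [-60]
dup    → [-60, -60]
*      → [3600]
negate → [-3600]
dup    → [-3600, -3600]
2      → [-3600, -3600, 2]
+      → [-3600, -3598]
/      → [1]
3      → [1, 3]
swap   → [3, 1]
swap   → [1, 3]
swap   → [3, 1]
over   → [3, 1, 3]
+      → [3, 4]
drop   → [3]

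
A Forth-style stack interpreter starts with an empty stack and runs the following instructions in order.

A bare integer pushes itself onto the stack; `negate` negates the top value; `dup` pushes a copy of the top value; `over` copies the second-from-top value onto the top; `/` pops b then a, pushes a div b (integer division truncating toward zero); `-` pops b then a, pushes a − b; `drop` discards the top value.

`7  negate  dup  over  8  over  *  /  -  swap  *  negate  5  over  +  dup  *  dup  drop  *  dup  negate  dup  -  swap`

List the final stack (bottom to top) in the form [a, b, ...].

[0, -94864]

7      : 7
negate : -7
dup    : -7 -7
over   : -7 -7 -7
8      : -7 -7 -7 8
over   : -7 -7 -7 8 -7
*      : -7 -7 -7 -56
/      : -7 -7 0
-      : -7 -7
swap   : -7 -7
*      : 49
negate : -49
5      : -49 5
over   : -49 5 -49
+      : -49 -44
dup    : -49 -44 -44
*      : -49 1936
dup    : -49 1936 1936
drop   : -49 1936
*      : -94864
dup    : -94864 -94864
negate : -94864 94864
dup    : -94864 94864 94864
-      : -94864 0
swap   : 0 -94864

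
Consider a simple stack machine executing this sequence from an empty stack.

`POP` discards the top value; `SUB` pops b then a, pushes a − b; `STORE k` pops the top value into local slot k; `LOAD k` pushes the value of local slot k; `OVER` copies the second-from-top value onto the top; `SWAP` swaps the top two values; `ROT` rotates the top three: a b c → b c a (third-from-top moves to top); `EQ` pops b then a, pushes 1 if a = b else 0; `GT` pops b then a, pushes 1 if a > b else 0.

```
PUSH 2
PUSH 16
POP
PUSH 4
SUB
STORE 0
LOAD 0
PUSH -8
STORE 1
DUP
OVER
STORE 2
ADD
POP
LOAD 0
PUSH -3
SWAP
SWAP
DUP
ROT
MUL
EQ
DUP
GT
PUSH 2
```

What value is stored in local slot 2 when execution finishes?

-2

PUSH 2  : [2]
PUSH 16 : [2, 16]
POP     : [2]
PUSH 4  : [2, 4]
SUB     : [-2]
STORE 0 : []
LOAD 0  : [-2]
PUSH -8 : [-2, -8]
STORE 1 : [-2]
DUP     : [-2, -2]
OVER    : [-2, -2, -2]
STORE 2 : [-2, -2]
ADD     : [-4]
POP     : []
LOAD 0  : [-2]
PUSH -3 : [-2, -3]
SWAP    : [-3, -2]
SWAP    : [-2, -3]
DUP     : [-2, -3, -3]
ROT     : [-3, -3, -2]
MUL     : [-3, 6]
EQ      : [0]
DUP     : [0, 0]
GT      : [0]
PUSH 2  : [0, 2]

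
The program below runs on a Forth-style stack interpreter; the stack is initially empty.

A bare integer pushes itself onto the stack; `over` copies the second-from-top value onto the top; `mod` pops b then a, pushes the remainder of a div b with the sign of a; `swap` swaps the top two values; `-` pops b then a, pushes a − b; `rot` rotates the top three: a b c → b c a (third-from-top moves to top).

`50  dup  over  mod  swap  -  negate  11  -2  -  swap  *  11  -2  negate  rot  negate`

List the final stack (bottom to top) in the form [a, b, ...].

50     -> [50]
dup    -> [50, 50]
over   -> [50, 50, 50]
mod    -> [50, 0]
swap   -> [0, 50]
-      -> [-50]
negate -> [50]
11     -> [50, 11]
-2     -> [50, 11, -2]
-      -> [50, 13]
swap   -> [13, 50]
*      -> [650]
11     -> [650, 11]
-2     -> [650, 11, -2]
negate -> [650, 11, 2]
rot    -> [11, 2, 650]
negate -> [11, 2, -650]

[11, 2, -650]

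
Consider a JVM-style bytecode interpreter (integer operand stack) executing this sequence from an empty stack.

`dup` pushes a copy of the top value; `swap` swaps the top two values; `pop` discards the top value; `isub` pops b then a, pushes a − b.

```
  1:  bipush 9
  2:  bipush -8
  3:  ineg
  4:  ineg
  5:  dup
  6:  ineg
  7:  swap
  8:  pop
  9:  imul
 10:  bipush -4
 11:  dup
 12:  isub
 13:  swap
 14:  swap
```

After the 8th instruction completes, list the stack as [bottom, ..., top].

[9, 8]

bipush 9   [9]
bipush -8  [9, -8]
ineg       [9, 8]
ineg       [9, -8]
dup        [9, -8, -8]
ineg       [9, -8, 8]
swap       [9, 8, -8]
pop        [9, 8]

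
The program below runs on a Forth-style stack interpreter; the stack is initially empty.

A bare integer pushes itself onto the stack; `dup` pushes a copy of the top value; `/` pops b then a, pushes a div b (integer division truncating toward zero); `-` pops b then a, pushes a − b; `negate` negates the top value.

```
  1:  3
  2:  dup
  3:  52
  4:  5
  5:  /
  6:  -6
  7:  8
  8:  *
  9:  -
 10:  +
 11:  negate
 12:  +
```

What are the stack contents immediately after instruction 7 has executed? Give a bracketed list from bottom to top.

3    [3]
dup  [3, 3]
52   [3, 3, 52]
5    [3, 3, 52, 5]
/    [3, 3, 10]
-6   [3, 3, 10, -6]
8    [3, 3, 10, -6, 8]

[3, 3, 10, -6, 8]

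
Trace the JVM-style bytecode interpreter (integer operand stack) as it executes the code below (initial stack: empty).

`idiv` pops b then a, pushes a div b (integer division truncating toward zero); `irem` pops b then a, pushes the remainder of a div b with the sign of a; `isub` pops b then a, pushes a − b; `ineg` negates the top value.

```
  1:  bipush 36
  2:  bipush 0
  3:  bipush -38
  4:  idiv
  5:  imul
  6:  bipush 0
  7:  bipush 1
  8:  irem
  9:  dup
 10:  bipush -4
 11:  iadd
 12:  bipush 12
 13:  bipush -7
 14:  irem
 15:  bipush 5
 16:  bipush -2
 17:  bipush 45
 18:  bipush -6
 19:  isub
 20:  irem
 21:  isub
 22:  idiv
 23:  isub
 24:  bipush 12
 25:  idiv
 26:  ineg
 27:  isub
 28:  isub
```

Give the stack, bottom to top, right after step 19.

[0, 0, -4, 5, 5, -2, 51]

bipush 36  : [36]
bipush 0   : [36, 0]
bipush -38 : [36, 0, -38]
idiv       : [36, 0]
imul       : [0]
bipush 0   : [0, 0]
bipush 1   : [0, 0, 1]
irem       : [0, 0]
dup        : [0, 0, 0]
bipush -4  : [0, 0, 0, -4]
iadd       : [0, 0, -4]
bipush 12  : [0, 0, -4, 12]
bipush -7  : [0, 0, -4, 12, -7]
irem       : [0, 0, -4, 5]
bipush 5   : [0, 0, -4, 5, 5]
bipush -2  : [0, 0, -4, 5, 5, -2]
bipush 45  : [0, 0, -4, 5, 5, -2, 45]
bipush -6  : [0, 0, -4, 5, 5, -2, 45, -6]
isub       : [0, 0, -4, 5, 5, -2, 51]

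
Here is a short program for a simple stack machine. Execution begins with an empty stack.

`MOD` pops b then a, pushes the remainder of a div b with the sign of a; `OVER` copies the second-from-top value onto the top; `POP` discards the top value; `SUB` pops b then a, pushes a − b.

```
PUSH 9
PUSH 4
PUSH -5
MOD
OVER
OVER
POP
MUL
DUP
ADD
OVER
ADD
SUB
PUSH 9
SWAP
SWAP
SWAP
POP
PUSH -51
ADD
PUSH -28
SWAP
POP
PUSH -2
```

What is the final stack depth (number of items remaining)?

2

PUSH 9   : [9]
PUSH 4   : [9, 4]
PUSH -5  : [9, 4, -5]
MOD      : [9, 4]
OVER     : [9, 4, 9]
OVER     : [9, 4, 9, 4]
POP      : [9, 4, 9]
MUL      : [9, 36]
DUP      : [9, 36, 36]
ADD      : [9, 72]
OVER     : [9, 72, 9]
ADD      : [9, 81]
SUB      : [-72]
PUSH 9   : [-72, 9]
SWAP     : [9, -72]
SWAP     : [-72, 9]
SWAP     : [9, -72]
POP      : [9]
PUSH -51 : [9, -51]
ADD      : [-42]
PUSH -28 : [-42, -28]
SWAP     : [-28, -42]
POP      : [-28]
PUSH -2  : [-28, -2]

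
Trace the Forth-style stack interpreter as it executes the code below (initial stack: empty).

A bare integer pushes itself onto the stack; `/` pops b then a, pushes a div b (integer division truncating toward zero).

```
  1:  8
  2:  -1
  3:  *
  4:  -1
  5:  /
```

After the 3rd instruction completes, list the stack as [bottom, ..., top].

8  -> [8]
-1 -> [8, -1]
*  -> [-8]

[-8]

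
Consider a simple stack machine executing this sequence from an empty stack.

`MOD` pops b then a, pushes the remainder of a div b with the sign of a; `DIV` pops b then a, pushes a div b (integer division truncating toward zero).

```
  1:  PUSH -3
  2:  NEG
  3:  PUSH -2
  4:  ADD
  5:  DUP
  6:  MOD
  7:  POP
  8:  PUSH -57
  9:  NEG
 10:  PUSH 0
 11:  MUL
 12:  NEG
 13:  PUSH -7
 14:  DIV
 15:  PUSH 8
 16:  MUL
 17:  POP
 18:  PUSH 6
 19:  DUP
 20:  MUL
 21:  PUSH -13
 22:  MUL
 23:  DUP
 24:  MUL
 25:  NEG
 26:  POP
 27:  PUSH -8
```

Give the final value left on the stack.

PUSH -3  : -3
NEG      : 3
PUSH -2  : 3 -2
ADD      : 1
DUP      : 1 1
MOD      : 0
POP      : (empty)
PUSH -57 : -57
NEG      : 57
PUSH 0   : 57 0
MUL      : 0
NEG      : 0
PUSH -7  : 0 -7
DIV      : 0
PUSH 8   : 0 8
MUL      : 0
POP      : (empty)
PUSH 6   : 6
DUP      : 6 6
MUL      : 36
PUSH -13 : 36 -13
MUL      : -468
DUP      : -468 -468
MUL      : 219024
NEG      : -219024
POP      : (empty)
PUSH -8  : -8

-8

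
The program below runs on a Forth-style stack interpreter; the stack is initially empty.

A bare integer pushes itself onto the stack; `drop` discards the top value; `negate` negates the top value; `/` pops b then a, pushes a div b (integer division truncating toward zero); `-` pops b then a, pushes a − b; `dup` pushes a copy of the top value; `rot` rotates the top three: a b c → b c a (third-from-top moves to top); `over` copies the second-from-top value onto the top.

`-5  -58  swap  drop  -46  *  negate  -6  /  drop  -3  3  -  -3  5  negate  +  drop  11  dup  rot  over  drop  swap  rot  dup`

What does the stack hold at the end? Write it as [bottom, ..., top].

-5     : [-5]
-58    : [-5, -58]
swap   : [-58, -5]
drop   : [-58]
-46    : [-58, -46]
*      : [2668]
negate : [-2668]
-6     : [-2668, -6]
/      : [444]
drop   : []
-3     : [-3]
3      : [-3, 3]
-      : [-6]
-3     : [-6, -3]
5      : [-6, -3, 5]
negate : [-6, -3, -5]
+      : [-6, -8]
drop   : [-6]
11     : [-6, 11]
dup    : [-6, 11, 11]
rot    : [11, 11, -6]
over   : [11, 11, -6, 11]
drop   : [11, 11, -6]
swap   : [11, -6, 11]
rot    : [-6, 11, 11]
dup    : [-6, 11, 11, 11]

[-6, 11, 11, 11]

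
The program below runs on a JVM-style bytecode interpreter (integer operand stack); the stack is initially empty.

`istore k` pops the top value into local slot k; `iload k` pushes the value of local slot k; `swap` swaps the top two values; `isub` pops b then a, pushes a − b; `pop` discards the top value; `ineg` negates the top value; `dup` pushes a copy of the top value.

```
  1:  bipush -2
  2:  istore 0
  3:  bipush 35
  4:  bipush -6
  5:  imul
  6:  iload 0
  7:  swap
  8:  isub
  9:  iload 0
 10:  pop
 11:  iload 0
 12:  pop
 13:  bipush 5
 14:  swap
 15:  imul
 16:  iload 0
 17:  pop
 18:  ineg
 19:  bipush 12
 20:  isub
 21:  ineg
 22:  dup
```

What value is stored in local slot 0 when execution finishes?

-2

bipush -2 -> [-2]
istore 0  -> []
bipush 35 -> [35]
bipush -6 -> [35, -6]
imul      -> [-210]
iload 0   -> [-210, -2]
swap      -> [-2, -210]
isub      -> [208]
iload 0   -> [208, -2]
pop       -> [208]
iload 0   -> [208, -2]
pop       -> [208]
bipush 5  -> [208, 5]
swap      -> [5, 208]
imul      -> [1040]
iload 0   -> [1040, -2]
pop       -> [1040]
ineg      -> [-1040]
bipush 12 -> [-1040, 12]
isub      -> [-1052]
ineg      -> [1052]
dup       -> [1052, 1052]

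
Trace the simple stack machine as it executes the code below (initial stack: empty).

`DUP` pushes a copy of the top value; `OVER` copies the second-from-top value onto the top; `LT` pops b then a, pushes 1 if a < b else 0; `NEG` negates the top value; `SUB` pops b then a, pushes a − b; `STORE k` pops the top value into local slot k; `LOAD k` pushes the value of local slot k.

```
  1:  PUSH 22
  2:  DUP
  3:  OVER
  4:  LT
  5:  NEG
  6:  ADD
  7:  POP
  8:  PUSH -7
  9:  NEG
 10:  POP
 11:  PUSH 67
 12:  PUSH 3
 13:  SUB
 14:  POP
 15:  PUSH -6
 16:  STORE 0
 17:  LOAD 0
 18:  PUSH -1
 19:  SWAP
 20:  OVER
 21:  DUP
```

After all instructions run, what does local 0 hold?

PUSH 22 → 22
DUP     → 22 22
OVER    → 22 22 22
LT      → 22 0
NEG     → 22 0
ADD     → 22
POP     → (empty)
PUSH -7 → -7
NEG     → 7
POP     → (empty)
PUSH 67 → 67
PUSH 3  → 67 3
SUB     → 64
POP     → (empty)
PUSH -6 → -6
STORE 0 → (empty)
LOAD 0  → -6
PUSH -1 → -6 -1
SWAP    → -1 -6
OVER    → -1 -6 -1
DUP     → -1 -6 -1 -1

-6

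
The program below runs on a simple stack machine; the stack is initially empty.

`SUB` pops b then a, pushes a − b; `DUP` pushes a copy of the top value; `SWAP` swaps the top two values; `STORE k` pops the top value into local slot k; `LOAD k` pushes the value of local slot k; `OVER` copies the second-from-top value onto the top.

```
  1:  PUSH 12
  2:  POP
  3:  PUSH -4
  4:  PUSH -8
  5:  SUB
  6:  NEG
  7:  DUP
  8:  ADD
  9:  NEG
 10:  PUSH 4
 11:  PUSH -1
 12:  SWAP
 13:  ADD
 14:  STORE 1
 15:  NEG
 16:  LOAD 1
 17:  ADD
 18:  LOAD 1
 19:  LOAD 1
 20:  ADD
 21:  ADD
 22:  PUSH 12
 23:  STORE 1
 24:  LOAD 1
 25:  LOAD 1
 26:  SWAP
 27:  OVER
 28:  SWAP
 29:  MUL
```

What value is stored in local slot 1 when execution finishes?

PUSH 12 : [12]
POP     : []
PUSH -4 : [-4]
PUSH -8 : [-4, -8]
SUB     : [4]
NEG     : [-4]
DUP     : [-4, -4]
ADD     : [-8]
NEG     : [8]
PUSH 4  : [8, 4]
PUSH -1 : [8, 4, -1]
SWAP    : [8, -1, 4]
ADD     : [8, 3]
STORE 1 : [8]
NEG     : [-8]
LOAD 1  : [-8, 3]
ADD     : [-5]
LOAD 1  : [-5, 3]
LOAD 1  : [-5, 3, 3]
ADD     : [-5, 6]
ADD     : [1]
PUSH 12 : [1, 12]
STORE 1 : [1]
LOAD 1  : [1, 12]
LOAD 1  : [1, 12, 12]
SWAP    : [1, 12, 12]
OVER    : [1, 12, 12, 12]
SWAP    : [1, 12, 12, 12]
MUL     : [1, 12, 144]

12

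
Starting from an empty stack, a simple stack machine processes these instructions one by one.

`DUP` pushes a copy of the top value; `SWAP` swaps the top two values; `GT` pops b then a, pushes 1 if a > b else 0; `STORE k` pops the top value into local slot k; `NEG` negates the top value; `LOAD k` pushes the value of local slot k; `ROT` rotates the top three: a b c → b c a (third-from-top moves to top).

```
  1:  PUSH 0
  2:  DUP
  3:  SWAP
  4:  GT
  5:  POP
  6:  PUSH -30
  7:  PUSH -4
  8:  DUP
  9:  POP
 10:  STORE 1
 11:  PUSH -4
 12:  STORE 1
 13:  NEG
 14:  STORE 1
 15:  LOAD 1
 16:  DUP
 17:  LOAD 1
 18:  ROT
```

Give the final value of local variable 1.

PUSH 0   -> [0]
DUP      -> [0, 0]
SWAP     -> [0, 0]
GT       -> [0]
POP      -> []
PUSH -30 -> [-30]
PUSH -4  -> [-30, -4]
DUP      -> [-30, -4, -4]
POP      -> [-30, -4]
STORE 1  -> [-30]
PUSH -4  -> [-30, -4]
STORE 1  -> [-30]
NEG      -> [30]
STORE 1  -> []
LOAD 1   -> [30]
DUP      -> [30, 30]
LOAD 1   -> [30, 30, 30]
ROT      -> [30, 30, 30]

30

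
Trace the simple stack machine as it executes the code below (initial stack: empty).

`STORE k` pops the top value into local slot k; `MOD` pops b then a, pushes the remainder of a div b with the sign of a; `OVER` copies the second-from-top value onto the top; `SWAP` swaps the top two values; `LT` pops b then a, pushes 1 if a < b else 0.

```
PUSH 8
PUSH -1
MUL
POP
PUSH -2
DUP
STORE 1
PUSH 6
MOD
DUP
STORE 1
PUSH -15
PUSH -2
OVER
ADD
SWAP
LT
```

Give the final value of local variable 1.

-2

PUSH 8   -> 8
PUSH -1  -> 8 -1
MUL      -> -8
POP      -> (empty)
PUSH -2  -> -2
DUP      -> -2 -2
STORE 1  -> -2
PUSH 6   -> -2 6
MOD      -> -2
DUP      -> -2 -2
STORE 1  -> -2
PUSH -15 -> -2 -15
PUSH -2  -> -2 -15 -2
OVER     -> -2 -15 -2 -15
ADD      -> -2 -15 -17
SWAP     -> -2 -17 -15
LT       -> -2 1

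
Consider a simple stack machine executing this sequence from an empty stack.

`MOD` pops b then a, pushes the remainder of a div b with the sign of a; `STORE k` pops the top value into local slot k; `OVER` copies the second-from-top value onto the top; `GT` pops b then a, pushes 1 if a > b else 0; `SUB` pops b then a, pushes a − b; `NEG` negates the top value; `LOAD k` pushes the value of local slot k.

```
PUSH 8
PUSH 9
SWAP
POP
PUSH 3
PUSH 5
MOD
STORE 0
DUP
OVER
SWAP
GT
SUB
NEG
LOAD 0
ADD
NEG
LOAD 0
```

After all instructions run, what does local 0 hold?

3

PUSH 8  : 8
PUSH 9  : 8 9
SWAP    : 9 8
POP     : 9
PUSH 3  : 9 3
PUSH 5  : 9 3 5
MOD     : 9 3
STORE 0 : 9
DUP     : 9 9
OVER    : 9 9 9
SWAP    : 9 9 9
GT      : 9 0
SUB     : 9
NEG     : -9
LOAD 0  : -9 3
ADD     : -6
NEG     : 6
LOAD 0  : 6 3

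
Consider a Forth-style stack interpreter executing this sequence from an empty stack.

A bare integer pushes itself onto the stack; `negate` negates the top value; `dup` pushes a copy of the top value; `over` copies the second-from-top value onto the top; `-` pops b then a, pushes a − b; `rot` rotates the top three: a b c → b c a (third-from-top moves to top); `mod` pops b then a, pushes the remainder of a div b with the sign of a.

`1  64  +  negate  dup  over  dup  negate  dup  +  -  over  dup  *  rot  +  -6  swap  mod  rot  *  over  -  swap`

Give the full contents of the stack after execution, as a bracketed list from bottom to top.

1      -> [1]
64     -> [1, 64]
+      -> [65]
negate -> [-65]
dup    -> [-65, -65]
over   -> [-65, -65, -65]
dup    -> [-65, -65, -65, -65]
negate -> [-65, -65, -65, 65]
dup    -> [-65, -65, -65, 65, 65]
+      -> [-65, -65, -65, 130]
-      -> [-65, -65, -195]
over   -> [-65, -65, -195, -65]
dup    -> [-65, -65, -195, -65, -65]
*      -> [-65, -65, -195, 4225]
rot    -> [-65, -195, 4225, -65]
+      -> [-65, -195, 4160]
-6     -> [-65, -195, 4160, -6]
swap   -> [-65, -195, -6, 4160]
mod    -> [-65, -195, -6]
rot    -> [-195, -6, -65]
*      -> [-195, 390]
over   -> [-195, 390, -195]
-      -> [-195, 585]
swap   -> [585, -195]

[585, -195]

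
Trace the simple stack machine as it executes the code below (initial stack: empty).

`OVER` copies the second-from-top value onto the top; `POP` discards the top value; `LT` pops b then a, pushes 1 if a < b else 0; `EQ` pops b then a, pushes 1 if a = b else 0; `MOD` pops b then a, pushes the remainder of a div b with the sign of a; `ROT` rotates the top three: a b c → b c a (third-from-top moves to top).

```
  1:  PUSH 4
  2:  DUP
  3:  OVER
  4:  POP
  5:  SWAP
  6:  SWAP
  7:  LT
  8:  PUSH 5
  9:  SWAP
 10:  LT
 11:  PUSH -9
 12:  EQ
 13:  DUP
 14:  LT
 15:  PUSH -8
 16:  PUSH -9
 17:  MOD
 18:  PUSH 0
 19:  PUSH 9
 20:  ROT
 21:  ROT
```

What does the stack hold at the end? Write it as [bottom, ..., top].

[0, 9, -8, 0]

PUSH 4  → 4
DUP     → 4 4
OVER    → 4 4 4
POP     → 4 4
SWAP    → 4 4
SWAP    → 4 4
LT      → 0
PUSH 5  → 0 5
SWAP    → 5 0
LT      → 0
PUSH -9 → 0 -9
EQ      → 0
DUP     → 0 0
LT      → 0
PUSH -8 → 0 -8
PUSH -9 → 0 -8 -9
MOD     → 0 -8
PUSH 0  → 0 -8 0
PUSH 9  → 0 -8 0 9
ROT     → 0 0 9 -8
ROT     → 0 9 -8 0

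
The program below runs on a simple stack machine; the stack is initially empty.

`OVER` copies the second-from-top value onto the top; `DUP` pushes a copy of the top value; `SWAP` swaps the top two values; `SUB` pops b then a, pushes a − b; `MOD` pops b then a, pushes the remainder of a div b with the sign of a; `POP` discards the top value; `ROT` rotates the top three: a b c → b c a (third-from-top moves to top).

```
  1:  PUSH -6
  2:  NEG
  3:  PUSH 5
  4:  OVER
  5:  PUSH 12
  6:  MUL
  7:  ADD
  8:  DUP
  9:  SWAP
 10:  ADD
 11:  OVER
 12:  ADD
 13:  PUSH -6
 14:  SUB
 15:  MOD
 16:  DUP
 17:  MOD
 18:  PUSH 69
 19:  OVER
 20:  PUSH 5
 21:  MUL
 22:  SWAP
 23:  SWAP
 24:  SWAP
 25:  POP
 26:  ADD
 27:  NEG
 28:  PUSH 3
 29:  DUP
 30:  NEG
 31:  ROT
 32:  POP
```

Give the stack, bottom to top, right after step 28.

PUSH -6  [-6]
NEG      [6]
PUSH 5   [6, 5]
OVER     [6, 5, 6]
PUSH 12  [6, 5, 6, 12]
MUL      [6, 5, 72]
ADD      [6, 77]
DUP      [6, 77, 77]
SWAP     [6, 77, 77]
ADD      [6, 154]
OVER     [6, 154, 6]
ADD      [6, 160]
PUSH -6  [6, 160, -6]
SUB      [6, 166]
MOD      [6]
DUP      [6, 6]
MOD      [0]
PUSH 69  [0, 69]
OVER     [0, 69, 0]
PUSH 5   [0, 69, 0, 5]
MUL      [0, 69, 0]
SWAP     [0, 0, 69]
SWAP     [0, 69, 0]
SWAP     [0, 0, 69]
POP      [0, 0]
ADD      [0]
NEG      [0]
PUSH 3   [0, 3]

[0, 3]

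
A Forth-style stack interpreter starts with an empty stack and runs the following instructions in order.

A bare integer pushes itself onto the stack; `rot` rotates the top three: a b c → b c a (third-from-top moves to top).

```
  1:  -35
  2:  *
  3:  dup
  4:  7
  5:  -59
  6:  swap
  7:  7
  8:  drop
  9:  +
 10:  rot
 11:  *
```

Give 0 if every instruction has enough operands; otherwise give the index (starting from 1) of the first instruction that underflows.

2

-35 -> [-35]
*  — needs 2 operands, stack has 1 → underflow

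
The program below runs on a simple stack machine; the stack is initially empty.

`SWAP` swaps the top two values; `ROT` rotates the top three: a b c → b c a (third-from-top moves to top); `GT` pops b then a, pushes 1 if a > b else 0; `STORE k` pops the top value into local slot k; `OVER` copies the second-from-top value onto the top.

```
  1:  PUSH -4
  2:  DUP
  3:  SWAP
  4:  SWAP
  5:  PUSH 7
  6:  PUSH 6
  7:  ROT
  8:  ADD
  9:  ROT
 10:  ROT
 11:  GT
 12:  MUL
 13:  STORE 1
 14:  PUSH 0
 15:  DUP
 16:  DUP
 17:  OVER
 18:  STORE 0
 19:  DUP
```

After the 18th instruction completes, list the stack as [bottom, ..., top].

[0, 0, 0]

PUSH -4 : [-4]
DUP     : [-4, -4]
SWAP    : [-4, -4]
SWAP    : [-4, -4]
PUSH 7  : [-4, -4, 7]
PUSH 6  : [-4, -4, 7, 6]
ROT     : [-4, 7, 6, -4]
ADD     : [-4, 7, 2]
ROT     : [7, 2, -4]
ROT     : [2, -4, 7]
GT      : [2, 0]
MUL     : [0]
STORE 1 : []
PUSH 0  : [0]
DUP     : [0, 0]
DUP     : [0, 0, 0]
OVER    : [0, 0, 0, 0]
STORE 0 : [0, 0, 0]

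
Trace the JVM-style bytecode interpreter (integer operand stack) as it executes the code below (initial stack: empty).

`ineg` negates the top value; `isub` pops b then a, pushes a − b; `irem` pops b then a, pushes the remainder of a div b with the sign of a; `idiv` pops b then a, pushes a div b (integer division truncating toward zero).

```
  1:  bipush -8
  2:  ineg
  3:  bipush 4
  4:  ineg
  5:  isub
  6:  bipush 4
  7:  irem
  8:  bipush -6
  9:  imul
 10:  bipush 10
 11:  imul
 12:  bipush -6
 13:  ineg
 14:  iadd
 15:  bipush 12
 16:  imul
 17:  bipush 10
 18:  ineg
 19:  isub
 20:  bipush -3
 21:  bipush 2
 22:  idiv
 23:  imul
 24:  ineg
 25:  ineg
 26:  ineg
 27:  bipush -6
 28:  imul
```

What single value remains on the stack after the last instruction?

-492

bipush -8 → -8
ineg      → 8
bipush 4  → 8 4
ineg      → 8 -4
isub      → 12
bipush 4  → 12 4
irem      → 0
bipush -6 → 0 -6
imul      → 0
bipush 10 → 0 10
imul      → 0
bipush -6 → 0 -6
ineg      → 0 6
iadd      → 6
bipush 12 → 6 12
imul      → 72
bipush 10 → 72 10
ineg      → 72 -10
isub      → 82
bipush -3 → 82 -3
bipush 2  → 82 -3 2
idiv      → 82 -1
imul      → -82
ineg      → 82
ineg      → -82
ineg      → 82
bipush -6 → 82 -6
imul      → -492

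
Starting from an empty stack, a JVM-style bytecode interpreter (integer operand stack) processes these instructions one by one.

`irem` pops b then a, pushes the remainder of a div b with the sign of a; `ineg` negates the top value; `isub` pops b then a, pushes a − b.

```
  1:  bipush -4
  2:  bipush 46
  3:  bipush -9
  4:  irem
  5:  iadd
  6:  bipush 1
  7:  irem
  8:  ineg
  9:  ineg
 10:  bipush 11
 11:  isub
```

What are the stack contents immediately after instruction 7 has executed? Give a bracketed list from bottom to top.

[0]

bipush -4 -> [-4]
bipush 46 -> [-4, 46]
bipush -9 -> [-4, 46, -9]
irem      -> [-4, 1]
iadd      -> [-3]
bipush 1  -> [-3, 1]
irem      -> [0]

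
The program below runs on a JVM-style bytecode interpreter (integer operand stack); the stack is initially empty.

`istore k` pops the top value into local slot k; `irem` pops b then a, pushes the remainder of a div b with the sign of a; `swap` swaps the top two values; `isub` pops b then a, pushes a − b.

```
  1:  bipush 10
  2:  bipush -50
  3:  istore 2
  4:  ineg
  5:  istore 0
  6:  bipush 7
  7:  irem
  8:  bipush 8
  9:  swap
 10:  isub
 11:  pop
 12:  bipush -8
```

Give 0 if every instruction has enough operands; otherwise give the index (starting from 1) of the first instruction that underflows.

7

bipush 10  -> 10
bipush -50 -> 10 -50
istore 2   -> 10
ineg       -> -10
istore 0   -> (empty)
bipush 7   -> 7
irem  — needs 2 operands, stack has 1 → underflow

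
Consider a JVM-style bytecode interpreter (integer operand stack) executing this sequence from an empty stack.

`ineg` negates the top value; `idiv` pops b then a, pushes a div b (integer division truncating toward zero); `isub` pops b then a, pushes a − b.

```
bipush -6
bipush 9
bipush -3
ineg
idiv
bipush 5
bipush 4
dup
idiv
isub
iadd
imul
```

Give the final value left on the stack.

bipush -6  [-6]
bipush 9   [-6, 9]
bipush -3  [-6, 9, -3]
ineg       [-6, 9, 3]
idiv       [-6, 3]
bipush 5   [-6, 3, 5]
bipush 4   [-6, 3, 5, 4]
dup        [-6, 3, 5, 4, 4]
idiv       [-6, 3, 5, 1]
isub       [-6, 3, 4]
iadd       [-6, 7]
imul       [-42]

-42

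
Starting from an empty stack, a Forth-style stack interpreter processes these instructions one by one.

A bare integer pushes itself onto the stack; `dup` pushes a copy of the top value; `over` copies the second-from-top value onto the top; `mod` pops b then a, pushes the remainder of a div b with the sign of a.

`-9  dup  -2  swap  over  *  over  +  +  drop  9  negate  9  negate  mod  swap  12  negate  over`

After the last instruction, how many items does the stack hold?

4

-9      -9
dup     -9 -9
-2      -9 -9 -2
swap    -9 -2 -9
over    -9 -2 -9 -2
*       -9 -2 18
over    -9 -2 18 -2
+       -9 -2 16
+       -9 14
drop    -9
9       -9 9
negate  -9 -9
9       -9 -9 9
negate  -9 -9 -9
mod     -9 0
swap    0 -9
12      0 -9 12
negate  0 -9 -12
over    0 -9 -12 -9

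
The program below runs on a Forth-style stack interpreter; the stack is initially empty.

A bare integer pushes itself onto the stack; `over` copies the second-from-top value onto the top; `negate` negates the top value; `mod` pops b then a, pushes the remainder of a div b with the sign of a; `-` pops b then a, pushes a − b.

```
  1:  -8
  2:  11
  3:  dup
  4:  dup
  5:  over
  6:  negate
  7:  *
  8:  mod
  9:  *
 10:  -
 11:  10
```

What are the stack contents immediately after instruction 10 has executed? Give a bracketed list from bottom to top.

-8      [-8]
11      [-8, 11]
dup     [-8, 11, 11]
dup     [-8, 11, 11, 11]
over    [-8, 11, 11, 11, 11]
negate  [-8, 11, 11, 11, -11]
*       [-8, 11, 11, -121]
mod     [-8, 11, 11]
*       [-8, 121]
-       [-129]

[-129]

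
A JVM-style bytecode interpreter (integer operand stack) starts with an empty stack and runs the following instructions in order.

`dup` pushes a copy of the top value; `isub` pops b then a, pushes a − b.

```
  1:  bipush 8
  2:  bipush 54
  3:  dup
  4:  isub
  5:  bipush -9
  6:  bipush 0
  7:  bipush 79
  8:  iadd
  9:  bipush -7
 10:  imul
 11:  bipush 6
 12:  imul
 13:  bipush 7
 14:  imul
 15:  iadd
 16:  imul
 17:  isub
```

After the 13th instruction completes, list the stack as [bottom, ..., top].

[8, 0, -9, -3318, 7]

bipush 8  → 8
bipush 54 → 8 54
dup       → 8 54 54
isub      → 8 0
bipush -9 → 8 0 -9
bipush 0  → 8 0 -9 0
bipush 79 → 8 0 -9 0 79
iadd      → 8 0 -9 79
bipush -7 → 8 0 -9 79 -7
imul      → 8 0 -9 -553
bipush 6  → 8 0 -9 -553 6
imul      → 8 0 -9 -3318
bipush 7  → 8 0 -9 -3318 7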